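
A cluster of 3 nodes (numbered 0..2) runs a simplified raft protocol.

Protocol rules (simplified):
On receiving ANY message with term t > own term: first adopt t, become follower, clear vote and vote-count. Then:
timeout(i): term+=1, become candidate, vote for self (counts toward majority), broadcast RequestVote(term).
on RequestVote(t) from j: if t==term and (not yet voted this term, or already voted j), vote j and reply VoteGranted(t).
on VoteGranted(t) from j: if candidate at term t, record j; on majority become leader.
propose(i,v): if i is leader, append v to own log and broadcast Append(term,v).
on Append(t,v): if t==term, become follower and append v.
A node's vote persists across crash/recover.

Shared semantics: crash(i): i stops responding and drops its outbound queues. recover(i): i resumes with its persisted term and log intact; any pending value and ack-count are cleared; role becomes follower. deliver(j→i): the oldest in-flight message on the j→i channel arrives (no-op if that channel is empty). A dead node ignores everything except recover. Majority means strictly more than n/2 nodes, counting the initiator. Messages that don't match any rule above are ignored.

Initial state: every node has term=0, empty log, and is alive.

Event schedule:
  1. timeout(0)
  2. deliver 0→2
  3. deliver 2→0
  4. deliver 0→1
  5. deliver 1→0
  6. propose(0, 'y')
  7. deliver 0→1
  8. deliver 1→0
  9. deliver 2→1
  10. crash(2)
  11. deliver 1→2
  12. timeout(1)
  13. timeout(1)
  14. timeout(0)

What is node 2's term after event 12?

[1] timeout(0) → N0(cand t1 [-])
[2] deliver 0→2 → N2(foll t1 [-])
[3] deliver 2→0 → N0(lead t1 [-])
[4] deliver 0→1 → N1(foll t1 [-])
[5] deliver 1→0 → ∅
[6] propose(0,'y') → N0(lead t1 [y])
[7] deliver 0→1 → N1(foll t1 [y])
[8] deliver 1→0 → ∅
[9] deliver 2→1 → ∅
[10] crash(2) → N2(✗foll t1 [-])
[11] deliver 1→2 → ∅
[12] timeout(1) → N1(cand t2 [y])

1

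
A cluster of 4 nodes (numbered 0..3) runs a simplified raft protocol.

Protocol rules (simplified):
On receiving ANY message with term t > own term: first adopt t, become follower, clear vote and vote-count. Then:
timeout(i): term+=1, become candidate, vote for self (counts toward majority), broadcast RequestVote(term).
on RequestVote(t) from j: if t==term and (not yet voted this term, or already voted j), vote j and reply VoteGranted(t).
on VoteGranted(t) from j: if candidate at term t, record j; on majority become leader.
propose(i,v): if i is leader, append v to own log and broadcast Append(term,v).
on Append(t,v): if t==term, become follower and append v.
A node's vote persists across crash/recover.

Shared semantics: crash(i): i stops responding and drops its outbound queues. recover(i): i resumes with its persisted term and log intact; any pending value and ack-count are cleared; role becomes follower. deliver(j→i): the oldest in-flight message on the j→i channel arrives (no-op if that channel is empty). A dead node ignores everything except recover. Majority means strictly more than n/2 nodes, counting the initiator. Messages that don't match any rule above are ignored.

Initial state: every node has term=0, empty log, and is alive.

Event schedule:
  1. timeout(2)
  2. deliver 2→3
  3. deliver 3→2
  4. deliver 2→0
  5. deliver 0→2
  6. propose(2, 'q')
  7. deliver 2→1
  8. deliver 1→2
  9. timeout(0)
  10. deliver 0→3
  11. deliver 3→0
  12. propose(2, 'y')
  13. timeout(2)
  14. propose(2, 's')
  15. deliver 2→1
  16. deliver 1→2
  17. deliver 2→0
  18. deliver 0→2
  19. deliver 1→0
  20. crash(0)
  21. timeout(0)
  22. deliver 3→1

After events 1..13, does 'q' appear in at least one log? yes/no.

yes

e1 timeout(2): 2[cand,t=1,-]
e2 deliver 2→3: 3[foll,t=1,-]
e3 deliver 3→2: ·
e4 deliver 2→0: 0[foll,t=1,-]
e5 deliver 0→2: 2[lead,t=1,-]
e6 propose(2,'q'): 2[lead,t=1,q]
e7 deliver 2→1: 1[foll,t=1,-]
e8 deliver 1→2: ·
e9 timeout(0): 0[cand,t=2,-]
e10 deliver 0→3: 3[foll,t=2,-]
e11 deliver 3→0: ·
e12 propose(2,'y'): 2[lead,t=1,q,y]
e13 timeout(2): 2[cand,t=2,q,y]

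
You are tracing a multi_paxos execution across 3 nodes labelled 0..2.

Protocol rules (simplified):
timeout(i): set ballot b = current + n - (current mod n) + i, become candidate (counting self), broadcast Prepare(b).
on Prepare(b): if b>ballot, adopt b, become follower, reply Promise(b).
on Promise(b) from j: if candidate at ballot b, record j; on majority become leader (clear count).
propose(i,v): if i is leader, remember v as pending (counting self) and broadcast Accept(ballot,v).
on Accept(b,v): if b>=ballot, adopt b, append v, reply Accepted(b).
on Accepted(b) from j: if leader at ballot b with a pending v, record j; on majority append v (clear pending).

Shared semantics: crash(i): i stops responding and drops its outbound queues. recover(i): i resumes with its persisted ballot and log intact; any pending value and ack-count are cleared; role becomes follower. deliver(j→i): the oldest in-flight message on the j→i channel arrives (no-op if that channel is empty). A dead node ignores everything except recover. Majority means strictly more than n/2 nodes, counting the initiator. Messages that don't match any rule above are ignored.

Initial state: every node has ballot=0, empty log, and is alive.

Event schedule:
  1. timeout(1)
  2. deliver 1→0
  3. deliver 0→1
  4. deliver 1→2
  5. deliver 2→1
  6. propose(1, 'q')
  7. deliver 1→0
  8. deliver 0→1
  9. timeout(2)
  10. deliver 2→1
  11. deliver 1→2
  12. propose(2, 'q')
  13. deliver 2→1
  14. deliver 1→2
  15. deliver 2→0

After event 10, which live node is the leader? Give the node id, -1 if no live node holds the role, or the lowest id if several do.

step 1 timeout(1): 1={cand,b=4,log=-}
step 2 deliver 1→0: 0={foll,b=4,log=-}
step 3 deliver 0→1: 1={lead,b=4,log=-}
step 4 deliver 1→2: 2={foll,b=4,log=-}
step 5 deliver 2→1: —
step 6 propose(1,'q'): —
step 7 deliver 1→0: 0={foll,b=4,log=q}
step 8 deliver 0→1: 1={lead,b=4,log=q}
step 9 timeout(2): 2={cand,b=8,log=-}
step 10 deliver 2→1: 1={foll,b=8,log=q}

-1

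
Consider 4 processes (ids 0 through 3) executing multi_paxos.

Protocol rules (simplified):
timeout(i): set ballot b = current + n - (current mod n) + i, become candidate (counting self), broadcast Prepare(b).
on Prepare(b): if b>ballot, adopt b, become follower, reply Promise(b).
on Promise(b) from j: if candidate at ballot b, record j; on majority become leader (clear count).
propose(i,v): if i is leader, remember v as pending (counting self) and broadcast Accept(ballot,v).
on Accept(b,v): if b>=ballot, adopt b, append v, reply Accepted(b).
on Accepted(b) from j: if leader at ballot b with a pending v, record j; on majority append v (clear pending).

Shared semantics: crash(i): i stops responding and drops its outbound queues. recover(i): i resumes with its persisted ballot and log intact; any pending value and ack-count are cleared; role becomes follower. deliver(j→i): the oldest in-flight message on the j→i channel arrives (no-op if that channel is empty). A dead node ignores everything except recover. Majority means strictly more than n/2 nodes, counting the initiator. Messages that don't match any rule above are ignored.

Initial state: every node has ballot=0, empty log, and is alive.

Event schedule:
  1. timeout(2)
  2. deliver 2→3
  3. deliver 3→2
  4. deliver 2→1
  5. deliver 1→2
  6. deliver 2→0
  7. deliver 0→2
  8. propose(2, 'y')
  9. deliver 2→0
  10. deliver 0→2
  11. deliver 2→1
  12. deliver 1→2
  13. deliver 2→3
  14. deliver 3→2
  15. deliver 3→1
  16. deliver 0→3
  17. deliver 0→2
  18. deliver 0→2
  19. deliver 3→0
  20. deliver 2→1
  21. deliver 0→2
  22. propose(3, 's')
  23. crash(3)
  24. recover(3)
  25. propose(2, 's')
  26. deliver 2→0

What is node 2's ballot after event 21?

6

after 1 — timeout(2): n2:cand/b6/[-]
after 2 — deliver 2→3: n3:foll/b6/[-]
after 3 — deliver 3→2: ·
after 4 — deliver 2→1: n1:foll/b6/[-]
after 5 — deliver 1→2: n2:lead/b6/[-]
after 6 — deliver 2→0: n0:foll/b6/[-]
after 7 — deliver 0→2: ·
after 8 — propose(2,'y'): ·
after 9 — deliver 2→0: n0:foll/b6/[y]
after 10 — deliver 0→2: ·
after 11 — deliver 2→1: n1:foll/b6/[y]
after 12 — deliver 1→2: n2:lead/b6/[y]
after 13 — deliver 2→3: n3:foll/b6/[y]
after 14 — deliver 3→2: ·
after 15 — deliver 3→1: ·
after 16 — deliver 0→3: ·
after 17 — deliver 0→2: ·
after 18 — deliver 0→2: ·
after 19 — deliver 3→0: ·
after 20 — deliver 2→1: ·
after 21 — deliver 0→2: ·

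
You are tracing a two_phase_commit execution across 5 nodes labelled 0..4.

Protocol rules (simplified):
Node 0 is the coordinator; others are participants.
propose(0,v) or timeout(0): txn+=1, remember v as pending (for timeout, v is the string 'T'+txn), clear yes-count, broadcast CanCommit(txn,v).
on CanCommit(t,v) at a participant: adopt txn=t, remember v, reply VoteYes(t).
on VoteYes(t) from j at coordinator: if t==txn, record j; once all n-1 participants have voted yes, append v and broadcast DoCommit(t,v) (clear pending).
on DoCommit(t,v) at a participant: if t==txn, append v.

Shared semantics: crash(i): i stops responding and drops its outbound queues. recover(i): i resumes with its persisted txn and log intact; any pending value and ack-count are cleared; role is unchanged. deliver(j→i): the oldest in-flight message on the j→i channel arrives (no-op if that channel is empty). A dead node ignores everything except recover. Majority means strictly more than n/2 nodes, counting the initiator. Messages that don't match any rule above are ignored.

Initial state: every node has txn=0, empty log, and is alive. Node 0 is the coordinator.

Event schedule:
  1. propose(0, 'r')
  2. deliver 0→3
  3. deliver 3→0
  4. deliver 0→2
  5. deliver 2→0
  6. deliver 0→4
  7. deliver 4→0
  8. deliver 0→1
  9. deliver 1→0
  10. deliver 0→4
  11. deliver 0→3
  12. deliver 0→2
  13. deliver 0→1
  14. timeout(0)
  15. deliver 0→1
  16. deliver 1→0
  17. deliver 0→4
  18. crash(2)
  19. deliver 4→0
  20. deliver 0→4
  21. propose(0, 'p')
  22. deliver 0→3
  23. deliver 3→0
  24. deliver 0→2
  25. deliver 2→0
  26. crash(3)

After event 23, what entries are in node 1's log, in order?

r

step 1 propose(0,'r'): 0={coor,t=1,log=-}
step 2 deliver 0→3: 3={part,t=1,log=-}
step 3 deliver 3→0: —
step 4 deliver 0→2: 2={part,t=1,log=-}
step 5 deliver 2→0: —
step 6 deliver 0→4: 4={part,t=1,log=-}
step 7 deliver 4→0: —
step 8 deliver 0→1: 1={part,t=1,log=-}
step 9 deliver 1→0: 0={coor,t=1,log=r}
step 10 deliver 0→4: 4={part,t=1,log=r}
step 11 deliver 0→3: 3={part,t=1,log=r}
step 12 deliver 0→2: 2={part,t=1,log=r}
step 13 deliver 0→1: 1={part,t=1,log=r}
step 14 timeout(0): 0={coor,t=2,log=r}
step 15 deliver 0→1: 1={part,t=2,log=r}
step 16 deliver 1→0: —
step 17 deliver 0→4: 4={part,t=2,log=r}
step 18 crash(2): 2={✗part,t=1,log=r}
step 19 deliver 4→0: —
step 20 deliver 0→4: —
step 21 propose(0,'p'): 0={coor,t=3,log=r}
step 22 deliver 0→3: 3={part,t=2,log=r}
step 23 deliver 3→0: —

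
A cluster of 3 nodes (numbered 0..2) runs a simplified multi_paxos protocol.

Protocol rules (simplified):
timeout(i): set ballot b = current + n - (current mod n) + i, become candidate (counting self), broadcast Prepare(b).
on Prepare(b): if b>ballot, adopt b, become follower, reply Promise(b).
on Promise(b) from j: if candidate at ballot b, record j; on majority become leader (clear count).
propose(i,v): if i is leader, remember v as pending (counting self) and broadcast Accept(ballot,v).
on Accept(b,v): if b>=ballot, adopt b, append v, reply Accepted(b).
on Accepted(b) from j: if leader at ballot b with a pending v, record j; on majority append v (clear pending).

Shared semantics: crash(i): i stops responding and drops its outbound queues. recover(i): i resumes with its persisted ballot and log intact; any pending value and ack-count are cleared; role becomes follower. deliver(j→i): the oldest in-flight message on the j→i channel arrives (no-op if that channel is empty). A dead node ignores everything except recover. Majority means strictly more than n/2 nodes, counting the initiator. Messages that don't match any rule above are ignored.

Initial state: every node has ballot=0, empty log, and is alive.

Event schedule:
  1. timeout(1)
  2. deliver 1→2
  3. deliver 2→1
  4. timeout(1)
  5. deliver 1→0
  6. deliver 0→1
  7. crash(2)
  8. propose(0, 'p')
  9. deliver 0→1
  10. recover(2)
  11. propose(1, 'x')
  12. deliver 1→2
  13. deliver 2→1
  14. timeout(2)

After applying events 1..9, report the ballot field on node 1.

7

after 1 — timeout(1): n1:cand/b4/[-]
after 2 — deliver 1→2: n2:foll/b4/[-]
after 3 — deliver 2→1: n1:lead/b4/[-]
after 4 — timeout(1): n1:cand/b7/[-]
after 5 — deliver 1→0: n0:foll/b4/[-]
after 6 — deliver 0→1: ·
after 7 — crash(2): n2:✗foll/b4/[-]
after 8 — propose(0,'p'): ·
after 9 — deliver 0→1: ·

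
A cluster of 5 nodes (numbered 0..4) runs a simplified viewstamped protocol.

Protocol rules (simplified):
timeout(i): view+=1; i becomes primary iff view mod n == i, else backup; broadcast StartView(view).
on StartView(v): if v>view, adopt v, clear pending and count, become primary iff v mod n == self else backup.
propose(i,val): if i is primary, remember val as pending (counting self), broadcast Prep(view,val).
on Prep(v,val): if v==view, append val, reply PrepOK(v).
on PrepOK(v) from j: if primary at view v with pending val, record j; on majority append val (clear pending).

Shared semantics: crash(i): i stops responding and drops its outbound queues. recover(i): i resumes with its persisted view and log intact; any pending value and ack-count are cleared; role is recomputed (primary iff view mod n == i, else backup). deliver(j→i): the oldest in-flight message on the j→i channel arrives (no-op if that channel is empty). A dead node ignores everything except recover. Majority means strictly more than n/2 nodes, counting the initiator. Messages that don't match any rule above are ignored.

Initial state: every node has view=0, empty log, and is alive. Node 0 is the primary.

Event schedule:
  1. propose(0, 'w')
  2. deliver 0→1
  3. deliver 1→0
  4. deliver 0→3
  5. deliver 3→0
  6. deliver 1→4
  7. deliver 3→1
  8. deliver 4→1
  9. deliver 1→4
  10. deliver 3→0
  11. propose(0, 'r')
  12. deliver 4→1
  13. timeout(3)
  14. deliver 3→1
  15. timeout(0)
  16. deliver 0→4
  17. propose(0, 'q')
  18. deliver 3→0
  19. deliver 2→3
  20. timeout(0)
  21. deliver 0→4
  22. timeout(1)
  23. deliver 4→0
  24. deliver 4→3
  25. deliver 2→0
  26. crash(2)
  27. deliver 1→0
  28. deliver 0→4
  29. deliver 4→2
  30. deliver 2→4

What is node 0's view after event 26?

step 1 propose(0,'w'): —
step 2 deliver 0→1: 1={back,v=0,log=w}
step 3 deliver 1→0: —
step 4 deliver 0→3: 3={back,v=0,log=w}
step 5 deliver 3→0: 0={prim,v=0,log=w}
step 6 deliver 1→4: —
step 7 deliver 3→1: —
step 8 deliver 4→1: —
step 9 deliver 1→4: —
step 10 deliver 3→0: —
step 11 propose(0,'r'): —
step 12 deliver 4→1: —
step 13 timeout(3): 3={back,v=1,log=w}
step 14 deliver 3→1: 1={prim,v=1,log=w}
step 15 timeout(0): 0={back,v=1,log=w}
step 16 deliver 0→4: 4={back,v=0,log=w}
step 17 propose(0,'q'): —
step 18 deliver 3→0: —
step 19 deliver 2→3: —
step 20 timeout(0): 0={back,v=2,log=w}
step 21 deliver 0→4: 4={back,v=0,log=w,r}
step 22 timeout(1): 1={back,v=2,log=w}
step 23 deliver 4→0: —
step 24 deliver 4→3: —
step 25 deliver 2→0: —
step 26 crash(2): 2={✗back,v=0,log=-}

2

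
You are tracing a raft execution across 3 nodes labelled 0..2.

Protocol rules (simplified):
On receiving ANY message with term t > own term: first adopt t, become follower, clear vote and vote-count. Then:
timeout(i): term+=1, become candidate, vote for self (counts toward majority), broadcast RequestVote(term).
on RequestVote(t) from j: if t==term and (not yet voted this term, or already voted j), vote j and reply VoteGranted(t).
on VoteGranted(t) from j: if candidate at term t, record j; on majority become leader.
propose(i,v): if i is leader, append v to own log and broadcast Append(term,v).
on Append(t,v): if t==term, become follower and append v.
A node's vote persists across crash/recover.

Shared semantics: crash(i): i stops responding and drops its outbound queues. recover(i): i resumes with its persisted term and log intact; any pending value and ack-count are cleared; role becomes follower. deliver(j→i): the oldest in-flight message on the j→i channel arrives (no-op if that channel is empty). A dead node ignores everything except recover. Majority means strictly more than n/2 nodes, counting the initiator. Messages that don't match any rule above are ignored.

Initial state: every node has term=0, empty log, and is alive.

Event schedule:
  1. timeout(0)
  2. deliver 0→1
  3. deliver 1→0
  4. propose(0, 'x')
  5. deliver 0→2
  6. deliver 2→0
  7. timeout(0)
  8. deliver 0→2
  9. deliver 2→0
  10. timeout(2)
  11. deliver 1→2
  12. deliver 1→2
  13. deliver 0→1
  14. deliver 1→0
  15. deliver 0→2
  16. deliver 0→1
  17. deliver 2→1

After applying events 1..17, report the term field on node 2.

2

1. timeout(0):  <0:cand t1 ->
2. deliver 0→1:  <1:foll t1 ->
3. deliver 1→0:  <0:lead t1 ->
4. propose(0,'x'):  <0:lead t1 x>
5. deliver 0→2:  <2:foll t1 ->
6. deliver 2→0:  nop
7. timeout(0):  <0:cand t2 x>
8. deliver 0→2:  <2:foll t1 x>
9. deliver 2→0:  nop
10. timeout(2):  <2:cand t2 x>
11. deliver 1→2:  nop
12. deliver 1→2:  nop
13. deliver 0→1:  <1:foll t1 x>
14. deliver 1→0:  nop
15. deliver 0→2:  nop
16. deliver 0→1:  <1:foll t2 x>
17. deliver 2→1:  nop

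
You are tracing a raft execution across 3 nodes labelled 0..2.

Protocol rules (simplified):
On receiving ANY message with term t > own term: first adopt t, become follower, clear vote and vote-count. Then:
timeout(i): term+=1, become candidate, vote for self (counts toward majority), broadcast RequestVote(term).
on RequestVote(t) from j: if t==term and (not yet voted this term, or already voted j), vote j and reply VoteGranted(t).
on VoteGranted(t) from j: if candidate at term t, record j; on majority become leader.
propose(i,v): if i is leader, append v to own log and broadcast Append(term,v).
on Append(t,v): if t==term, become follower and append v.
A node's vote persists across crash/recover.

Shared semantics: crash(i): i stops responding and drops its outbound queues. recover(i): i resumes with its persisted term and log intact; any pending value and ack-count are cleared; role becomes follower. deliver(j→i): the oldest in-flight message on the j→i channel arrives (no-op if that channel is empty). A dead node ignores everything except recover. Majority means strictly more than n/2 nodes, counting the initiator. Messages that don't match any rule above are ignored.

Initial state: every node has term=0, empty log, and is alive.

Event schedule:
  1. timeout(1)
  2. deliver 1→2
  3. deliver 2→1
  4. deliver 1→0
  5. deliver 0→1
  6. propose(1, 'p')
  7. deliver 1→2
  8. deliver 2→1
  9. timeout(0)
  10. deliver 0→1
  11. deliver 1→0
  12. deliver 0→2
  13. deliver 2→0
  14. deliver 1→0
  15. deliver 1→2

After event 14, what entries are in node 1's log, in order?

p

e1 timeout(1): 1[cand,t=1,-]
e2 deliver 1→2: 2[foll,t=1,-]
e3 deliver 2→1: 1[lead,t=1,-]
e4 deliver 1→0: 0[foll,t=1,-]
e5 deliver 0→1: ·
e6 propose(1,'p'): 1[lead,t=1,p]
e7 deliver 1→2: 2[foll,t=1,p]
e8 deliver 2→1: ·
e9 timeout(0): 0[cand,t=2,-]
e10 deliver 0→1: 1[foll,t=2,p]
e11 deliver 1→0: ·
e12 deliver 0→2: 2[foll,t=2,p]
e13 deliver 2→0: 0[lead,t=2,-]
e14 deliver 1→0: ·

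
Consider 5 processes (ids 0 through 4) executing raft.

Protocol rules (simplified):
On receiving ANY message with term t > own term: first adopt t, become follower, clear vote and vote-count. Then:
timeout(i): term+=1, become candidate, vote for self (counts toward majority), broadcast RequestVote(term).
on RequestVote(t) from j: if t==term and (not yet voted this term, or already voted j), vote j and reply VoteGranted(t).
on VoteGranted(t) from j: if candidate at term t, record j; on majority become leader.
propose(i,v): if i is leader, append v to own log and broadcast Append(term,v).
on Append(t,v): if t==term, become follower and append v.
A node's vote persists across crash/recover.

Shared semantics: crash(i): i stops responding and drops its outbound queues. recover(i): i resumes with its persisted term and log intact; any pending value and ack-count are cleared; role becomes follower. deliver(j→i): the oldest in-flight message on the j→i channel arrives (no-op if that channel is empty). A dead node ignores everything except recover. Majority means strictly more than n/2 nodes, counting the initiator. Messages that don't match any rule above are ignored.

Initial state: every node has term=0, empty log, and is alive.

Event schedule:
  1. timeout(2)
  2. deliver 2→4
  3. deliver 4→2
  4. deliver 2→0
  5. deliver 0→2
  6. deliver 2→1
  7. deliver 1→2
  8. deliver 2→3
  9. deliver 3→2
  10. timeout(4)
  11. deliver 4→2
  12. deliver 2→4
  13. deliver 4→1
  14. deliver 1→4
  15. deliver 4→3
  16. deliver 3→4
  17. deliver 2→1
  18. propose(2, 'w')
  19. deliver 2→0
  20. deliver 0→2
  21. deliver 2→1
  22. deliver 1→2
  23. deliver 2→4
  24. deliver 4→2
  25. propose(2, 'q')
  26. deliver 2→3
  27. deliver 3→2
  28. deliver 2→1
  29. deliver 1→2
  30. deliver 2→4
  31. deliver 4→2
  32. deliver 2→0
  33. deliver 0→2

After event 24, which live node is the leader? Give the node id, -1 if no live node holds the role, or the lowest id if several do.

4

step 1 timeout(2): 2={cand,t=1,log=-}
step 2 deliver 2→4: 4={foll,t=1,log=-}
step 3 deliver 4→2: —
step 4 deliver 2→0: 0={foll,t=1,log=-}
step 5 deliver 0→2: 2={lead,t=1,log=-}
step 6 deliver 2→1: 1={foll,t=1,log=-}
step 7 deliver 1→2: —
step 8 deliver 2→3: 3={foll,t=1,log=-}
step 9 deliver 3→2: —
step 10 timeout(4): 4={cand,t=2,log=-}
step 11 deliver 4→2: 2={foll,t=2,log=-}
step 12 deliver 2→4: —
step 13 deliver 4→1: 1={foll,t=2,log=-}
step 14 deliver 1→4: 4={lead,t=2,log=-}
step 15 deliver 4→3: 3={foll,t=2,log=-}
step 16 deliver 3→4: —
step 17 deliver 2→1: —
step 18 propose(2,'w'): —
step 19 deliver 2→0: —
step 20 deliver 0→2: —
step 21 deliver 2→1: —
step 22 deliver 1→2: —
step 23 deliver 2→4: —
step 24 deliver 4→2: —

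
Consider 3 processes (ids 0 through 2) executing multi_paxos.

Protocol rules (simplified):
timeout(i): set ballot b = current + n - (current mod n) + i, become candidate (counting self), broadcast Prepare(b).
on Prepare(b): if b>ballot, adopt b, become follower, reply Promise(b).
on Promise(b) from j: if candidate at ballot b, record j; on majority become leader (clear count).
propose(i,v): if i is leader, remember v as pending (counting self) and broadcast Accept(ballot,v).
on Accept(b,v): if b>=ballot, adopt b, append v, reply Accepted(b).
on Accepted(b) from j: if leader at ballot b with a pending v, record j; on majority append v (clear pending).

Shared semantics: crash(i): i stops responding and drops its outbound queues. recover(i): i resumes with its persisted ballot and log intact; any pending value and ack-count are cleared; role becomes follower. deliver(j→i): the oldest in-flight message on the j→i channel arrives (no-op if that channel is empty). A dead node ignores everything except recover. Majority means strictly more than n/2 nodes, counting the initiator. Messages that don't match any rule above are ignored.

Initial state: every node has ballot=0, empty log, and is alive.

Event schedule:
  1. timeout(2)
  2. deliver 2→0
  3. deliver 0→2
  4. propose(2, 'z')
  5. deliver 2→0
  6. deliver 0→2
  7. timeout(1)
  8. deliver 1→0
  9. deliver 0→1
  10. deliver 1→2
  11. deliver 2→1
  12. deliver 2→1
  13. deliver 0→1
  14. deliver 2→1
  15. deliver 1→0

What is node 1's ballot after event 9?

4

1. timeout(2):  <2:cand b5 ->
2. deliver 2→0:  <0:foll b5 ->
3. deliver 0→2:  <2:lead b5 ->
4. propose(2,'z'):  nop
5. deliver 2→0:  <0:foll b5 z>
6. deliver 0→2:  <2:lead b5 z>
7. timeout(1):  <1:cand b4 ->
8. deliver 1→0:  nop
9. deliver 0→1:  nop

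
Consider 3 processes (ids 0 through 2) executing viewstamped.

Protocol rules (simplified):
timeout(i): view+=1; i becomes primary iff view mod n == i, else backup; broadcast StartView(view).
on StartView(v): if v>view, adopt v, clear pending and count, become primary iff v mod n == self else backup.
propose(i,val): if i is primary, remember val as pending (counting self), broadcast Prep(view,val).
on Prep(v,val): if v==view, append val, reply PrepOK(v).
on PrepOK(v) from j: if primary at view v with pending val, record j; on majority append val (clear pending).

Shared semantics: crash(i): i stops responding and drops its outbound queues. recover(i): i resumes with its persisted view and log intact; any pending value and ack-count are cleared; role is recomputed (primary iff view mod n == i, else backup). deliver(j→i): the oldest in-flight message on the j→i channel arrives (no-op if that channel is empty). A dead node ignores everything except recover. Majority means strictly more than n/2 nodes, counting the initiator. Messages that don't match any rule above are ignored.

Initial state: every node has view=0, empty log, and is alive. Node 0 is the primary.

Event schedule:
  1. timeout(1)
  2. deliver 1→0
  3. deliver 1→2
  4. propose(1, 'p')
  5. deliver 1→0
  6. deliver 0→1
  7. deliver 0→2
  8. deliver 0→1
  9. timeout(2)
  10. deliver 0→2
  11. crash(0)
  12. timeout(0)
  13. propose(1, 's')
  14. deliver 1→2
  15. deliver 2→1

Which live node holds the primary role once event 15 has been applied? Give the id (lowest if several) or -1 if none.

e1 timeout(1): 1[prim,v=1,-]
e2 deliver 1→0: 0[back,v=1,-]
e3 deliver 1→2: 2[back,v=1,-]
e4 propose(1,'p'): ·
e5 deliver 1→0: 0[back,v=1,p]
e6 deliver 0→1: 1[prim,v=1,p]
e7 deliver 0→2: ·
e8 deliver 0→1: ·
e9 timeout(2): 2[prim,v=2,-]
e10 deliver 0→2: ·
e11 crash(0): 0[✗back,v=1,p]
e12 timeout(0): ·
e13 propose(1,'s'): ·
e14 deliver 1→2: ·
e15 deliver 2→1: 1[back,v=2,p]

2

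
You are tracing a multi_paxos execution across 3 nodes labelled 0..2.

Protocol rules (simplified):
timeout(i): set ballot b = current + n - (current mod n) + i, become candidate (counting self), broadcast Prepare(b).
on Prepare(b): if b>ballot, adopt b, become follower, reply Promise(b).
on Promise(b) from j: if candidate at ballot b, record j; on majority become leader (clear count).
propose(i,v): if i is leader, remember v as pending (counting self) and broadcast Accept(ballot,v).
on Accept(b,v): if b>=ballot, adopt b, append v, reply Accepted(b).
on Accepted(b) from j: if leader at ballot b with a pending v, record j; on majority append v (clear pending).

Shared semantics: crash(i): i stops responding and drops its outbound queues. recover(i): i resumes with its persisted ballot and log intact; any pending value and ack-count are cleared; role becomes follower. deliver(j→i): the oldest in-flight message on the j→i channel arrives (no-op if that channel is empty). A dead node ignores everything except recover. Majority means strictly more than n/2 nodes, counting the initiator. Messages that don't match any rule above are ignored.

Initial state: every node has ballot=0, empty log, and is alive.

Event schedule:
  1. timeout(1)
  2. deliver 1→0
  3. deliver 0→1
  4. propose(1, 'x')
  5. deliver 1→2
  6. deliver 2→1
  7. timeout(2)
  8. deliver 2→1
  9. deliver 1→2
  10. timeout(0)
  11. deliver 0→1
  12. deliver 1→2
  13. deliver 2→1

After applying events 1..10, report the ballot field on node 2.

8

[1] timeout(1) → N1(cand b4 [-])
[2] deliver 1→0 → N0(foll b4 [-])
[3] deliver 0→1 → N1(lead b4 [-])
[4] propose(1,'x') → ∅
[5] deliver 1→2 → N2(foll b4 [-])
[6] deliver 2→1 → ∅
[7] timeout(2) → N2(cand b8 [-])
[8] deliver 2→1 → N1(foll b8 [-])
[9] deliver 1→2 → ∅
[10] timeout(0) → N0(cand b6 [-])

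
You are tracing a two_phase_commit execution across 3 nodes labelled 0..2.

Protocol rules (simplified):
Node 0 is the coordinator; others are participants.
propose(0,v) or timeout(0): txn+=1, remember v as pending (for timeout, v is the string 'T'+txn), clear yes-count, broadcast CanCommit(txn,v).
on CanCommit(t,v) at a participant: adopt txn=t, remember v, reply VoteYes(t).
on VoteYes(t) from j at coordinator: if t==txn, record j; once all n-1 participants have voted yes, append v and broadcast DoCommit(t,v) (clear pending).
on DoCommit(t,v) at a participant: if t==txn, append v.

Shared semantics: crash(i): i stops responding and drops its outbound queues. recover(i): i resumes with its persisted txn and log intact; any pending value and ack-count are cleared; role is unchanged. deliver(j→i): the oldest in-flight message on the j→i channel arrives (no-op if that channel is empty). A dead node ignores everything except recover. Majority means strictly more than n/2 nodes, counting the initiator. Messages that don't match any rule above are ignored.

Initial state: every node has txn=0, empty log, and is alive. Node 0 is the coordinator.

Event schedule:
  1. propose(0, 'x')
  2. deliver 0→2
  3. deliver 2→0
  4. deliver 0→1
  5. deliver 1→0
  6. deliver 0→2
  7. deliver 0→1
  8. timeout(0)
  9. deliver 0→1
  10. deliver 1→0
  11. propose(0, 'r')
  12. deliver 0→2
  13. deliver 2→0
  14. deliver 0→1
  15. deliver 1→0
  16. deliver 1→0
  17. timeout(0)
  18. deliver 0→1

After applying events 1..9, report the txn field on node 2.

1

e1 propose(0,'x'): 0[coor,t=1,-]
e2 deliver 0→2: 2[part,t=1,-]
e3 deliver 2→0: ·
e4 deliver 0→1: 1[part,t=1,-]
e5 deliver 1→0: 0[coor,t=1,x]
e6 deliver 0→2: 2[part,t=1,x]
e7 deliver 0→1: 1[part,t=1,x]
e8 timeout(0): 0[coor,t=2,x]
e9 deliver 0→1: 1[part,t=2,x]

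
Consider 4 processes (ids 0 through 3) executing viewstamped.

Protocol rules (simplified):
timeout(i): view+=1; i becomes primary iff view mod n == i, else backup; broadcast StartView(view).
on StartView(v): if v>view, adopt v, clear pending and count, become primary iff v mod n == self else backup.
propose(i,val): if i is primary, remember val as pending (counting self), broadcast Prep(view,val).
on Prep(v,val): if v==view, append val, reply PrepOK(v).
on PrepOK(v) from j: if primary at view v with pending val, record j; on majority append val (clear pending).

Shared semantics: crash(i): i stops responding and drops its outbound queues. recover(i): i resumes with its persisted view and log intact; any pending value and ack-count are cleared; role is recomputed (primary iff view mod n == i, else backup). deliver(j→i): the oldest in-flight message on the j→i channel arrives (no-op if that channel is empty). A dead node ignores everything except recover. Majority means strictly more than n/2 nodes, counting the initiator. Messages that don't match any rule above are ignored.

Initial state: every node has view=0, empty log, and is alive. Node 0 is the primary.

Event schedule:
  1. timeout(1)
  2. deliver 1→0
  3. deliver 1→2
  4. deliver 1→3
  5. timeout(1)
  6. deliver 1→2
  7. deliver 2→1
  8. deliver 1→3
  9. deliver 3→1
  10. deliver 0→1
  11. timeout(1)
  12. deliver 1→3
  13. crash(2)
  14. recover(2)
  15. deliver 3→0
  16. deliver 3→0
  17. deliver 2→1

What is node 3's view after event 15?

3

step 1 timeout(1): 1={prim,v=1,log=-}
step 2 deliver 1→0: 0={back,v=1,log=-}
step 3 deliver 1→2: 2={back,v=1,log=-}
step 4 deliver 1→3: 3={back,v=1,log=-}
step 5 timeout(1): 1={back,v=2,log=-}
step 6 deliver 1→2: 2={prim,v=2,log=-}
step 7 deliver 2→1: —
step 8 deliver 1→3: 3={back,v=2,log=-}
step 9 deliver 3→1: —
step 10 deliver 0→1: —
step 11 timeout(1): 1={back,v=3,log=-}
step 12 deliver 1→3: 3={prim,v=3,log=-}
step 13 crash(2): 2={✗prim,v=2,log=-}
step 14 recover(2): 2={prim,v=2,log=-}
step 15 deliver 3→0: —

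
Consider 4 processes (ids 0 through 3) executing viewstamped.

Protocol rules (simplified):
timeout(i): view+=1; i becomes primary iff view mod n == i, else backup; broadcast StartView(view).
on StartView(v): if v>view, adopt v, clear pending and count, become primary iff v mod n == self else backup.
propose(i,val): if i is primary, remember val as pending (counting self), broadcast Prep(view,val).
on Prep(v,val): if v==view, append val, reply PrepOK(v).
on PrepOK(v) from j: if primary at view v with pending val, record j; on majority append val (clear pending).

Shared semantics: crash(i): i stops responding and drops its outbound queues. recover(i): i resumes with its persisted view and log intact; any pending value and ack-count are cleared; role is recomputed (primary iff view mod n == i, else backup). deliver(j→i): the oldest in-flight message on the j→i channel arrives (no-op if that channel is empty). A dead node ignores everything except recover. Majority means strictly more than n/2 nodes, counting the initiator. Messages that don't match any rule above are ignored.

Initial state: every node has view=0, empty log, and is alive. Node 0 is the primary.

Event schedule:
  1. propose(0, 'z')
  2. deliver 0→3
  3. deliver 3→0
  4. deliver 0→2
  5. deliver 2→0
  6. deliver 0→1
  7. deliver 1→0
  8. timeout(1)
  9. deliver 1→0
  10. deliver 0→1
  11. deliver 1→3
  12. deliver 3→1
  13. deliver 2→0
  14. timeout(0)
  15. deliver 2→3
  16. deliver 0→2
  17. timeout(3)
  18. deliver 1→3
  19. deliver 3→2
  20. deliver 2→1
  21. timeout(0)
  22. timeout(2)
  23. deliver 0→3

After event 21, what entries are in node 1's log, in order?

z

[1] propose(0,'z') → ∅
[2] deliver 0→3 → N3(back v0 [z])
[3] deliver 3→0 → ∅
[4] deliver 0→2 → N2(back v0 [z])
[5] deliver 2→0 → N0(prim v0 [z])
[6] deliver 0→1 → N1(back v0 [z])
[7] deliver 1→0 → ∅
[8] timeout(1) → N1(prim v1 [z])
[9] deliver 1→0 → N0(back v1 [z])
[10] deliver 0→1 → ∅
[11] deliver 1→3 → N3(back v1 [z])
[12] deliver 3→1 → ∅
[13] deliver 2→0 → ∅
[14] timeout(0) → N0(back v2 [z])
[15] deliver 2→3 → ∅
[16] deliver 0→2 → N2(prim v2 [z])
[17] timeout(3) → N3(back v2 [z])
[18] deliver 1→3 → ∅
[19] deliver 3→2 → ∅
[20] deliver 2→1 → ∅
[21] timeout(0) → N0(back v3 [z])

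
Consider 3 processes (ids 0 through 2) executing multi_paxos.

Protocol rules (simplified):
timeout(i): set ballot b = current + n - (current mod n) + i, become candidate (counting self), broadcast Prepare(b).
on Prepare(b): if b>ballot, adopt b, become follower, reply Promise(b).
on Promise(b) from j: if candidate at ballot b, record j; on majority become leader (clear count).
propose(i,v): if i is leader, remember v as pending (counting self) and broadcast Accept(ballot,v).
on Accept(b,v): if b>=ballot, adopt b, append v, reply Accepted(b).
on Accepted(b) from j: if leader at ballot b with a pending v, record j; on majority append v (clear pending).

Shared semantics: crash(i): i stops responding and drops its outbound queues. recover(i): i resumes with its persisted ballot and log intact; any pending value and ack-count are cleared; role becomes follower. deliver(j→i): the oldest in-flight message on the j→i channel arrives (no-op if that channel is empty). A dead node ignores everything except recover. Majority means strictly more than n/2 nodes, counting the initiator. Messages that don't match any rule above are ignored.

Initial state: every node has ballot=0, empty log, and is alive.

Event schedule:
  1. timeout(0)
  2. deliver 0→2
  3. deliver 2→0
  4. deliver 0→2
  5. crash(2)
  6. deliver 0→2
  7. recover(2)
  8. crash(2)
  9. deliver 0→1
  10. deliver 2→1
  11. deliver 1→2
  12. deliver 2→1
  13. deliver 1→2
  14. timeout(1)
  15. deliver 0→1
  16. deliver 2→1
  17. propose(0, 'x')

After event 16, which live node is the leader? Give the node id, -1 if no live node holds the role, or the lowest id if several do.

0

after 1 — timeout(0): n0:cand/b3/[-]
after 2 — deliver 0→2: n2:foll/b3/[-]
after 3 — deliver 2→0: n0:lead/b3/[-]
after 4 — deliver 0→2: ·
after 5 — crash(2): n2:✗foll/b3/[-]
after 6 — deliver 0→2: ·
after 7 — recover(2): n2:foll/b3/[-]
after 8 — crash(2): n2:✗foll/b3/[-]
after 9 — deliver 0→1: n1:foll/b3/[-]
after 10 — deliver 2→1: ·
after 11 — deliver 1→2: ·
after 12 — deliver 2→1: ·
after 13 — deliver 1→2: ·
after 14 — timeout(1): n1:cand/b7/[-]
after 15 — deliver 0→1: ·
after 16 — deliver 2→1: ·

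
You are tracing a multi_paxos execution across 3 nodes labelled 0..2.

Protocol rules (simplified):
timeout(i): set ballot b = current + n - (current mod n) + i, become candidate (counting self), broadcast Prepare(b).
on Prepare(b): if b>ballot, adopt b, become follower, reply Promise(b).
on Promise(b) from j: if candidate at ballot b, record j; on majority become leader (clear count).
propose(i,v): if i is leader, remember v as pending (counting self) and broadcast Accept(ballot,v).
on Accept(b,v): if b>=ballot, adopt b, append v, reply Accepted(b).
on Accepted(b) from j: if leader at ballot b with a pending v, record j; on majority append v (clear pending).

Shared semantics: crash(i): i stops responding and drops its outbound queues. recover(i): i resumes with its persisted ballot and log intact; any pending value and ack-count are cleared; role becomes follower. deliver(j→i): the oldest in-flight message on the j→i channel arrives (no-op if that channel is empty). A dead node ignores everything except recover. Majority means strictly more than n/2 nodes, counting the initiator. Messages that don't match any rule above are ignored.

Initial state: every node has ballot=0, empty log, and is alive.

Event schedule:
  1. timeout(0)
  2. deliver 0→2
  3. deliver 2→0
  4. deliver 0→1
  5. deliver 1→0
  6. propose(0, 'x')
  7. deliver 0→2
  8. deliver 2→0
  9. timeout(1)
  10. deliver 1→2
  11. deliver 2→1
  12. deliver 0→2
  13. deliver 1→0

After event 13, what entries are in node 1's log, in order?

[1] timeout(0) → N0(cand b3 [-])
[2] deliver 0→2 → N2(foll b3 [-])
[3] deliver 2→0 → N0(lead b3 [-])
[4] deliver 0→1 → N1(foll b3 [-])
[5] deliver 1→0 → ∅
[6] propose(0,'x') → ∅
[7] deliver 0→2 → N2(foll b3 [x])
[8] deliver 2→0 → N0(lead b3 [x])
[9] timeout(1) → N1(cand b7 [-])
[10] deliver 1→2 → N2(foll b7 [x])
[11] deliver 2→1 → N1(lead b7 [-])
[12] deliver 0→2 → ∅
[13] deliver 1→0 → N0(foll b7 [x])

empty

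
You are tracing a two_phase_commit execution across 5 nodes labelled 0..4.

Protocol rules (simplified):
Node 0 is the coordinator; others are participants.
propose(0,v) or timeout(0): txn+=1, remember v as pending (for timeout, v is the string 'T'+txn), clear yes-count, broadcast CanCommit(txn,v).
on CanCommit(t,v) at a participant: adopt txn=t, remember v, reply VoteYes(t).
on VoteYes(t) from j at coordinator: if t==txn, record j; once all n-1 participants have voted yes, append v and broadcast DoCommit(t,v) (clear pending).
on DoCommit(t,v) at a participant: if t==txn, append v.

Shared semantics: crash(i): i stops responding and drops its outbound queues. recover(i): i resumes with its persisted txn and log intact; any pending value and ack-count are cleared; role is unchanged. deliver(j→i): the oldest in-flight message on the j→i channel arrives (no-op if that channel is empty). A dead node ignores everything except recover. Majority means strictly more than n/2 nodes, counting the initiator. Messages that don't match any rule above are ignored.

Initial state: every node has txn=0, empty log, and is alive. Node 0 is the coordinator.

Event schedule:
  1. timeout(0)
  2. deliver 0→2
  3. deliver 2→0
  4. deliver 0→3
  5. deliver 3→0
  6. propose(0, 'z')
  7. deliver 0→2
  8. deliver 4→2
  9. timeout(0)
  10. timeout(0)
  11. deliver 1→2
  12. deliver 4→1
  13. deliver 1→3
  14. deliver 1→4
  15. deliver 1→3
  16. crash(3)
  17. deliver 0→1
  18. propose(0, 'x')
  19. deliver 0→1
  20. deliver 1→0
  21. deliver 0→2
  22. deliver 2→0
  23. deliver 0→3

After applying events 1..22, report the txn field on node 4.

step 1 timeout(0): 0={coor,t=1,log=-}
step 2 deliver 0→2: 2={part,t=1,log=-}
step 3 deliver 2→0: —
step 4 deliver 0→3: 3={part,t=1,log=-}
step 5 deliver 3→0: —
step 6 propose(0,'z'): 0={coor,t=2,log=-}
step 7 deliver 0→2: 2={part,t=2,log=-}
step 8 deliver 4→2: —
step 9 timeout(0): 0={coor,t=3,log=-}
step 10 timeout(0): 0={coor,t=4,log=-}
step 11 deliver 1→2: —
step 12 deliver 4→1: —
step 13 deliver 1→3: —
step 14 deliver 1→4: —
step 15 deliver 1→3: —
step 16 crash(3): 3={✗part,t=1,log=-}
step 17 deliver 0→1: 1={part,t=1,log=-}
step 18 propose(0,'x'): 0={coor,t=5,log=-}
step 19 deliver 0→1: 1={part,t=2,log=-}
step 20 deliver 1→0: —
step 21 deliver 0→2: 2={part,t=3,log=-}
step 22 deliver 2→0: —

0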